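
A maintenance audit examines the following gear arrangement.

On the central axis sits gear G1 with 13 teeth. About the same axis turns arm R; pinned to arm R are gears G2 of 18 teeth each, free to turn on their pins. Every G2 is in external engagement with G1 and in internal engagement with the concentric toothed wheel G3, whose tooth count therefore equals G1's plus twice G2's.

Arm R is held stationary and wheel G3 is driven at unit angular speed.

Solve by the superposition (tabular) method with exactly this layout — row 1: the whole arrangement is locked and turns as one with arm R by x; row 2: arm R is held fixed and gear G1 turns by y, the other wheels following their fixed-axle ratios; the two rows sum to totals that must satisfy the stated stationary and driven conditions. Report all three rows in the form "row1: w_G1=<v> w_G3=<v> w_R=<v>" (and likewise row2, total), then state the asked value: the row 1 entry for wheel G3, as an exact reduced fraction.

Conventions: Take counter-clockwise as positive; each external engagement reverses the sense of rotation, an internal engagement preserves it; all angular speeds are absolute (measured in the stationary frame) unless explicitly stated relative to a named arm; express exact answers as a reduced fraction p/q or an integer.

row1: w_G1=0 w_G3=0 w_R=0
row2: w_G1=-49/13 w_G3=1 w_R=0
total: w_G1=-49/13 w_G3=1 w_R=0
asked value: 0

planetary set (13T centre, 18T on arm, 49T internal) — Willis relation
row 1 — lock + rotate with arm: ω_sun = ω_ring = ω_arm = x
superposition row 2 [arm held]: sun y, ring −(13/49)·y, arm 0
boundary: total ω_arm = x = 0 and total ω_ring = x − (13/49)·y = 1  ⇒  y = -49/13, x = 0
row 2 ring = −(13/49)·(-49/13) = 1
totals (row 1 + row 2): sun 0 + (-49/13) = -49/13, ring 0 + 1 = 1, arm 0 + 0 = 0
asked cell (row1, ring) = 0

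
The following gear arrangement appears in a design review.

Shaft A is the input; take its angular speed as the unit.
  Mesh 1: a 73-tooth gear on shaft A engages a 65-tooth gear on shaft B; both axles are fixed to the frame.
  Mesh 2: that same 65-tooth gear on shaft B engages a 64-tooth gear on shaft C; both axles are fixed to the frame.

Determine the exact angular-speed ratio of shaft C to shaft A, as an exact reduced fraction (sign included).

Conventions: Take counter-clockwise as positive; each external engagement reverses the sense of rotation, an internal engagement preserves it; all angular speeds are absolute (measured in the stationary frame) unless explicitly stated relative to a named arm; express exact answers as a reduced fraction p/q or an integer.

class = fixed-axis compound train [2 meshes; 2 ratios multiply, 2 sense flips]
mesh 1 [73T→65T]: running ratio 73/65, sense −
mesh 2 [65T→64T]: running ratio 73/64, sense +
ω_out/ω_in = 73/64

73/64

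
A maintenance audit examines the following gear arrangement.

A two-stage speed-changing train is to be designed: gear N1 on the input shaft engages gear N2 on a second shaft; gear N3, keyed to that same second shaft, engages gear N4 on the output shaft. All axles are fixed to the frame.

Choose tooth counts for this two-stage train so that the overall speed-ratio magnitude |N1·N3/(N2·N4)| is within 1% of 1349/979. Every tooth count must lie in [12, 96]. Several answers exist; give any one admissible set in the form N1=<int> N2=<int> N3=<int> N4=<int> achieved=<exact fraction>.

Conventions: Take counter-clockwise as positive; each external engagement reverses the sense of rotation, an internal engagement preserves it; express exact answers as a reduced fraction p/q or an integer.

N1=38 N2=22 N3=71 N4=89 achieved=1349/979

design class (target 1349/979): fixed-axis compound train
target = 1349/979 in lowest terms: an exact hit needs N1·N3 = k·1349 and N2·N4 = k·979 for one integer k, every count in [12, 96]; additionally prefer no 1:1 stage (N1 ≠ N2, N3 ≠ N4)
k = 1: no 1:1-free in-range split of k·1349 and k·979 into factor pairs; take k = 2
k = 2: N1·N3 = 2698 = 38·71, N2·N4 = 1958 = 22·89
achieved = 38·71/(22·89) = 1349/979; |achieved − target| = 0 ≤ 1349/97900 ✓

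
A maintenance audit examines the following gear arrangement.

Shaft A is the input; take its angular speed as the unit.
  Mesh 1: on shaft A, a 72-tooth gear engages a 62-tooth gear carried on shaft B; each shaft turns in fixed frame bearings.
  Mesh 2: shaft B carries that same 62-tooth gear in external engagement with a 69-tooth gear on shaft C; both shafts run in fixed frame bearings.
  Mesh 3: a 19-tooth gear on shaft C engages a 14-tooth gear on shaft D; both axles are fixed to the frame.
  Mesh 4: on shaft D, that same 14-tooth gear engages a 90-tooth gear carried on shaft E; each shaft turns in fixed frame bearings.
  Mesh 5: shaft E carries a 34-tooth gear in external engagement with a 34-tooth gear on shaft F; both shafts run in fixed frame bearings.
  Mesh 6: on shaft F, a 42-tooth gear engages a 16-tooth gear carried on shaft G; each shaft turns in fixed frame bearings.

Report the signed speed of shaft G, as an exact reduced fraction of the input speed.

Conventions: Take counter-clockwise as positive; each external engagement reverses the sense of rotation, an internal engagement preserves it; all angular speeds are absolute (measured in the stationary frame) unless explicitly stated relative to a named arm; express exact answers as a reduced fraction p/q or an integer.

133/230

6-mesh fixed-axis compound train (all bearings frame-fixed)
mesh 1 [72T→62T]: |ω|/ω_in = 1×72/62 = 36/31, sense flips to −
mesh 2 [62T→69T]: |ω|/ω_in = (36/31)×62/69 = 24/23, sense flips to +
mesh 3 [19T→14T]: |ω|/ω_in = (24/23)×19/14 = 228/161, sense flips to −
mesh 4 [14T→90T]: |ω|/ω_in = (228/161)×14/90 = 76/345, sense flips to +
mesh 5 [34T→34T]: |ω|/ω_in = (76/345)×34/34 = 76/345, sense flips to −
mesh 6 [42T→16T]: |ω|/ω_in = (76/345)×42/16 = 133/230, sense flips to +
signed output speed (× input speed) = 133/230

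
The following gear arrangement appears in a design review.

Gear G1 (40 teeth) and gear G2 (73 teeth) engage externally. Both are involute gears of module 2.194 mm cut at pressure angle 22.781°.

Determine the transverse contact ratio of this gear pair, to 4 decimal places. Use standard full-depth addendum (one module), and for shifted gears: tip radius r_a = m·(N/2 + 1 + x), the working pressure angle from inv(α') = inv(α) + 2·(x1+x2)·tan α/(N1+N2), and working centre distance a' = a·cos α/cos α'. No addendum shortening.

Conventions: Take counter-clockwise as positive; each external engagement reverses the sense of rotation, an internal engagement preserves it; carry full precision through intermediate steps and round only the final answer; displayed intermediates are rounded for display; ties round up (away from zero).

single-mesh involute tooth geometry (40T engaging 73T at module 2.194)
base radii: r_b1 = 40.456992, r_b2 = 73.834010
tip radii: r_a1 = 46.074000, r_a2 = 82.275000
no profile shift: α' = α, a' = a
action lengths: √(r_a1²−r_b1²) = 22.046435, √(r_a2²−r_b2²) = 36.300339
base pitch p_b = π·m·cos α = 6.354969
CR = (22.046435 + 36.300339 − 123.961000·sin 22.78100°)/6.354969 = 1.628309
contact ratio ≈ 1.6283

1.6283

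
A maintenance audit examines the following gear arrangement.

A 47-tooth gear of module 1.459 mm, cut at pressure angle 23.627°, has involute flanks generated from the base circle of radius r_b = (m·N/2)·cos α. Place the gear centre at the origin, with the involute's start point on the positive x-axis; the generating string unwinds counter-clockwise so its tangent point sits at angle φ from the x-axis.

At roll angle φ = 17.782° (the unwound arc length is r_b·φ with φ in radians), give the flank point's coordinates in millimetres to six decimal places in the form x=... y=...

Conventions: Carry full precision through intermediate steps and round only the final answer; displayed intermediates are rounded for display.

x=32.888984 y=0.310002

class = single-mesh tooth geometry [base-circle involute, m = 1.459, 47T]
pitch radius r_p = m·N/2 = 1.459·47/2 = 34.286500
base radius r_b = r_p·cos α = 34.286500·cos 23.627° = 31.412399
roll angle φ = 17.782° = 0.31035445 rad
x = r_b·(cos φ + φ·sin φ) = 32.888984
y = r_b·(sin φ − φ·cos φ) = 0.310002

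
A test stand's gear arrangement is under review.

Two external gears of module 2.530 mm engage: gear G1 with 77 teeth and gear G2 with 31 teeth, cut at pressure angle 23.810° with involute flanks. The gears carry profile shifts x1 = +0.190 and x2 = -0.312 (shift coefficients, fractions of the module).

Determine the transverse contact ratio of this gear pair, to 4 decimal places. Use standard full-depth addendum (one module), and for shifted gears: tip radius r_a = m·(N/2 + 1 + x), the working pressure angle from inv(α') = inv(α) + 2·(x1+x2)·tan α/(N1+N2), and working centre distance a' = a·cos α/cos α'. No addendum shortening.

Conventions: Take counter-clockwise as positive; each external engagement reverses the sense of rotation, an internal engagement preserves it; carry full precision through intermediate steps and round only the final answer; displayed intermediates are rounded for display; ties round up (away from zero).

1.6025

class = single-mesh tooth geometry [involute pair 77T × 31T, m = 2.530]
base radii: r_b1 = 89.114785, r_b2 = 35.877381
tip radii: r_a1 = 100.415700, r_a2 = 40.955640
inv(α') = inv(23.810°) + 2·(+0.190-0.312)·tan α/(77+31) = 0.02470123  ⇒  α' = 23.51249°
a' = a·cos α / cos α' = 136.6200·cos 23.810°/cos 23.51249° = 136.309517
action lengths: √(r_a1²−r_b1²) = 46.280319, √(r_a2²−r_b2²) = 19.752924
base pitch p_b = π·m·cos α = 7.271749
CR = (46.280319 + 19.752924 − 136.309517·sin 23.51249°)/7.271749 = 1.602462
contact ratio ≈ 1.6025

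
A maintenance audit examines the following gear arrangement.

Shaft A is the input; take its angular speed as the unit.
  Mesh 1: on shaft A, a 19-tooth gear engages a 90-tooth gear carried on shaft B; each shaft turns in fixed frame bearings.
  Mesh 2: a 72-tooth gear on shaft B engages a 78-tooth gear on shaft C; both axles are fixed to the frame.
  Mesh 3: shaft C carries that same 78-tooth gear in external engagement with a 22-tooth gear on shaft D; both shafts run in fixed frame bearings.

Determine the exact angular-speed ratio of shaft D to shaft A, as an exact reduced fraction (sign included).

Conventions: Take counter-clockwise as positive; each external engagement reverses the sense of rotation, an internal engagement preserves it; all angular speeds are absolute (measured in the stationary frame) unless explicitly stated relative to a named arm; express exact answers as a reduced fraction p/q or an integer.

class = fixed-axis compound train [3 meshes; 3 ratios multiply, 3 sense flips]
mesh 1 [19T→90T]: running ratio 19/90, sense −
mesh 2 [72T→78T]: running ratio 38/195, sense +
mesh 3 [78T→22T]: running ratio 38/55, sense −
ω_out/ω_in = -38/55

-38/55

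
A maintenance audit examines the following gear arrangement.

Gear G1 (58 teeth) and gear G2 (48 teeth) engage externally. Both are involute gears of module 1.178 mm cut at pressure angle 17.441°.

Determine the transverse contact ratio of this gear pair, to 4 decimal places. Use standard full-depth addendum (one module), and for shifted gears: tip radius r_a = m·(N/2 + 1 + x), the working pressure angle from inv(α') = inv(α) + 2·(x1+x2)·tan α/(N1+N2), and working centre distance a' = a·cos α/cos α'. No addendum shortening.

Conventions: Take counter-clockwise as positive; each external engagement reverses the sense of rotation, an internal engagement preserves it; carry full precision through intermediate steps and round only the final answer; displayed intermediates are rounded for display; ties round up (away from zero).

class = single-mesh tooth geometry [involute pair 58T × 48T, m = 1.178]
base radii: r_b1 = 32.591439, r_b2 = 26.972226
tip radii: r_a1 = 35.340000, r_a2 = 29.450000
no profile shift: α' = α, a' = a
action lengths: √(r_a1²−r_b1²) = 13.664321, √(r_a2²−r_b2²) = 11.823770
base pitch p_b = π·m·cos α = 3.530656
CR = (13.664321 + 11.823770 − 62.434000·sin 17.44100°)/3.530656 = 1.918949
contact ratio ≈ 1.9189

1.9189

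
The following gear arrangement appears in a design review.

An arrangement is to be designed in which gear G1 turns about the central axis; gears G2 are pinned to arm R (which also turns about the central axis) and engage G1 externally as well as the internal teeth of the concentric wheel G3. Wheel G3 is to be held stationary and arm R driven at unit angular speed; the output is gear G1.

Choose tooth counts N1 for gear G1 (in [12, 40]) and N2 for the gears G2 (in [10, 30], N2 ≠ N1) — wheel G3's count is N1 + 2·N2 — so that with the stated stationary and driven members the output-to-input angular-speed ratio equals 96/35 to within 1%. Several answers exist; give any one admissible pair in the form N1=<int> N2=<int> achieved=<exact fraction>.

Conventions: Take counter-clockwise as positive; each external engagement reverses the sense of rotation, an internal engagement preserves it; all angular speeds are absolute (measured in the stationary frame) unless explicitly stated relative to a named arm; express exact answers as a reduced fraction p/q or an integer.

N1=35 N2=13 achieved=96/35

class = planetary set [ratio 96/35 wanted; Willis about the carrier]
Willis with ω_ring = 0: ω_sun/ω_arm = (N1+N3)/N1; set equal to 96/35  ⇒  N3/N1 = 96/35 − 1 = 61/35
N3 = N1 + 2·N2  ⇒  N2/N1 = (N3/N1 − 1)/2 = (61/35 − 1)/2 = 13/35
smallest multiple with N1 ≥ 12 and N2 ≥ 10: k = 1  ⇒  N1 = 1·35 = 35, N2 = 1·13 = 13 (N1 ≤ 40, N2 ≤ 30, N2 ≠ N1 ✓), N3 = 35 + 2·13 = 61
check: (N1+N3)/N1 with N1 = 35, N3 = 61 gives 96/35; |achieved − target| = 0 ≤ 24/875 ✓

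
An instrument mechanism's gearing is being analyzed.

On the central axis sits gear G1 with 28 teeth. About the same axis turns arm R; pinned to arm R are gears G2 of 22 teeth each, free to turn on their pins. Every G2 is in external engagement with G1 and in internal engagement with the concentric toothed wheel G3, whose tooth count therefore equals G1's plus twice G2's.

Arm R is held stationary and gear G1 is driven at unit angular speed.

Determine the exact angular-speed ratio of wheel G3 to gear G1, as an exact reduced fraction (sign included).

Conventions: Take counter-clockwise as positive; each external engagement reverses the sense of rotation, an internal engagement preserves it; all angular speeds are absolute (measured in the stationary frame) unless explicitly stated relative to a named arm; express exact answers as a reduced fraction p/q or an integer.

-7/18

class = planetary set [G3 = 28+2·22 = 72; Willis about the carrier]
ring teeth: 28 + 2·22 = 72
28(ω_sun−ω_arm) = −72(ω_ring−ω_arm),  ω_arm = 0, ω_sun = 1
ω_ring = 0 − (28/72)(1−0) = -7/18
ω_out/ω_in = -7/18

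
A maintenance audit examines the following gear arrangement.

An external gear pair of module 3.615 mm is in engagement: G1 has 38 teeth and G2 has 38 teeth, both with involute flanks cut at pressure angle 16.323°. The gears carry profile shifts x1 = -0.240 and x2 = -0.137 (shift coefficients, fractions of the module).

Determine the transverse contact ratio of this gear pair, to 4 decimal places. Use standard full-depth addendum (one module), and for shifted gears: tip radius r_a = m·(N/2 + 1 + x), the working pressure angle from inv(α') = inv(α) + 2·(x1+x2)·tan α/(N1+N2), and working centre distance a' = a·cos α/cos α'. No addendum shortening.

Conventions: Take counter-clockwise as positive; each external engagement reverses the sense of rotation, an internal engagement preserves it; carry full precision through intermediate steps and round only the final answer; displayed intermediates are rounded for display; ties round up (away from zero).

class = single-mesh tooth geometry [involute pair 38T × 38T, m = 3.615]
base radii: r_b1 = 65.916483, r_b2 = 65.916483
tip radii: r_a1 = 71.432400, r_a2 = 71.804745
inv(α') = inv(16.323°) + 2·(-0.240-0.137)·tan α/(38+38) = 0.00506073  ⇒  α' = 14.07226°
a' = a·cos α / cos α' = 137.3700·cos 16.323°/cos 14.07226° = 135.911696
action lengths: √(r_a1²−r_b1²) = 27.524627, √(r_a2²−r_b2²) = 28.476986
base pitch p_b = π·m·cos α = 10.899091
CR = (27.524627 + 28.476986 − 135.911696·sin 14.07226°)/10.899091 = 2.106167
contact ratio ≈ 2.1062

2.1062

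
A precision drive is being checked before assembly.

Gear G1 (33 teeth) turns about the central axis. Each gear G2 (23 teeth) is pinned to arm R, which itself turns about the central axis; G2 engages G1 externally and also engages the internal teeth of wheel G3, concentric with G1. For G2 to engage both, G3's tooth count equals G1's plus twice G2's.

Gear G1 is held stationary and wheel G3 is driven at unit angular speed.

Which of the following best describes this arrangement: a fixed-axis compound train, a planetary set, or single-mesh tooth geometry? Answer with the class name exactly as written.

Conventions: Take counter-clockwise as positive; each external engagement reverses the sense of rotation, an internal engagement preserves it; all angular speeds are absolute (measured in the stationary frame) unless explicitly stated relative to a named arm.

planetary set (33T centre, 23T on arm, 79T internal) — Willis relation
classification: planetary set

planetary set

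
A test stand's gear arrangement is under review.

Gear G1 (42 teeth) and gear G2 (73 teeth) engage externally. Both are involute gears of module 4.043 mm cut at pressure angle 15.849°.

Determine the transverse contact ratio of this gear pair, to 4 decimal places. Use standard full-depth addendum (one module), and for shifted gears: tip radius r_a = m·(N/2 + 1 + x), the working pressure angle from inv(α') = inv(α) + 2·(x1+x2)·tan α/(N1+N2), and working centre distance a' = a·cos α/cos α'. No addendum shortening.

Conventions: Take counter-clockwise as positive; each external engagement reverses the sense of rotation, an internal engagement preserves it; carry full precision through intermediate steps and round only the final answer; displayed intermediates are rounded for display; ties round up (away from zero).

2.0433

class = single-mesh tooth geometry [involute pair 42T × 73T, m = 4.043]
base radii: r_b1 = 81.675394, r_b2 = 141.959614
tip radii: r_a1 = 88.946000, r_a2 = 151.612500
no profile shift: α' = α, a' = a
action lengths: √(r_a1²−r_b1²) = 35.221029, √(r_a2²−r_b2²) = 53.233620
base pitch p_b = π·m·cos α = 12.218610
CR = (35.221029 + 53.233620 − 232.472500·sin 15.84900°)/12.218610 = 2.043252
contact ratio ≈ 2.0433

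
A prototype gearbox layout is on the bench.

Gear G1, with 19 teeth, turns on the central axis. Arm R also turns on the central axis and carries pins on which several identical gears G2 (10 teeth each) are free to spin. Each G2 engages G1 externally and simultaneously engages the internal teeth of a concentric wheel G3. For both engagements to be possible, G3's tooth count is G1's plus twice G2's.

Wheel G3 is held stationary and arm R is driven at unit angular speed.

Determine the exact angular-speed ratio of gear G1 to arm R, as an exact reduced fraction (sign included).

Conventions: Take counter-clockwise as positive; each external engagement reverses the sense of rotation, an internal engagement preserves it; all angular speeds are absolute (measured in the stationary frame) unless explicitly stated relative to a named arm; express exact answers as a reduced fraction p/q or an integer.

58/19

class = planetary set [G3 = 19+2·10 = 39; Willis about the carrier]
ring teeth: 19 + 2·10 = 39
19(ω_sun−ω_arm) = −39(ω_ring−ω_arm),  ω_ring = 0, ω_arm = 1
ω_sun = 1 − (39/19)(0−1) = 58/19
ω_out/ω_in = 58/19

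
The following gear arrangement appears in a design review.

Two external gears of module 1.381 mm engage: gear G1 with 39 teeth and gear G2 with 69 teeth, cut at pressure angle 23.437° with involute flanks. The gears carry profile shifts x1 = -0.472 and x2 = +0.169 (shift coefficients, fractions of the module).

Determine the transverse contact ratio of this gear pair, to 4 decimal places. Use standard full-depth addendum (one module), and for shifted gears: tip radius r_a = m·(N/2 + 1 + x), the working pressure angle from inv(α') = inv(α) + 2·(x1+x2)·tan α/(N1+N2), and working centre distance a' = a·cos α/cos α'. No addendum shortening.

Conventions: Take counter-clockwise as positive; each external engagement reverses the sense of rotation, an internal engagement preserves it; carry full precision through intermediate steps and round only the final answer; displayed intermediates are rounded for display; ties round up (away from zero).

single-mesh involute tooth geometry (39T engaging 69T at module 1.381)
base radii: r_b1 = 24.707762, r_b2 = 43.713732
tip radii: r_a1 = 27.658668, r_a2 = 49.258889
inv(α') = inv(23.437°) + 2·(-0.472+0.169)·tan α/(39+69) = 0.02202029  ⇒  α' = 22.66752°
a' = a·cos α / cos α' = 74.5740·cos 23.437°/cos 22.66752° = 74.149009
action lengths: √(r_a1²−r_b1²) = 12.430947, √(r_a2²−r_b2²) = 22.705677
base pitch p_b = π·m·cos α = 3.980601
CR = (12.430947 + 22.705677 − 74.149009·sin 22.66752°)/3.980601 = 1.648207
contact ratio ≈ 1.6482

1.6482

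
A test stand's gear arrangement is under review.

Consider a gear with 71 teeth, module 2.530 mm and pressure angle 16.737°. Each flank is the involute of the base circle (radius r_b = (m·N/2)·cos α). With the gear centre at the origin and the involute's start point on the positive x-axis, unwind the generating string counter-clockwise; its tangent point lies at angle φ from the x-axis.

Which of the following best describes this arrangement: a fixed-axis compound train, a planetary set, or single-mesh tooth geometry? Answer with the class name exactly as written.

class = single-mesh tooth geometry [base-circle involute, m = 2.530, 71T]
classification: single-mesh tooth geometry

single-mesh tooth geometry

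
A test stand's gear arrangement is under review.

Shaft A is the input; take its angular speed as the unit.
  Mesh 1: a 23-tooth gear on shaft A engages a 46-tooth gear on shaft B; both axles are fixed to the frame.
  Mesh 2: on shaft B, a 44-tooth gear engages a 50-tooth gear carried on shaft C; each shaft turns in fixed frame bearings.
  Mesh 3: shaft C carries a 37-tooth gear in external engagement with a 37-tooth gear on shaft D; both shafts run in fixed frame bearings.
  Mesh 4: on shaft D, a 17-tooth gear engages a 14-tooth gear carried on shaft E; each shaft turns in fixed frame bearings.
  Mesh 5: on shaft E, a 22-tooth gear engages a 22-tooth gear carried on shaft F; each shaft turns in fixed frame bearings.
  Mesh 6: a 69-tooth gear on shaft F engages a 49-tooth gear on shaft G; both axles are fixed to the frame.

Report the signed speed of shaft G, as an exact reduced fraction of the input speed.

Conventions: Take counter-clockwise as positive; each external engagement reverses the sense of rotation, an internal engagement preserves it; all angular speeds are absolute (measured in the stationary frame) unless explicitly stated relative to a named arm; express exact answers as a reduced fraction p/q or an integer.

6-mesh fixed-axis compound train (all bearings frame-fixed)
mesh 1 [23T→46T]: |ω|/ω_in = 1×23/46 = 1/2, sense flips to −
mesh 2 [44T→50T]: |ω|/ω_in = (1/2)×44/50 = 11/25, sense flips to +
mesh 3 [37T→37T]: |ω|/ω_in = (11/25)×37/37 = 11/25, sense flips to −
mesh 4 [17T→14T]: |ω|/ω_in = (11/25)×17/14 = 187/350, sense flips to +
mesh 5 [22T→22T]: |ω|/ω_in = (187/350)×22/22 = 187/350, sense flips to −
mesh 6 [69T→49T]: |ω|/ω_in = (187/350)×69/49 = 12903/17150, sense flips to +
signed output speed (× input speed) = 12903/17150

12903/17150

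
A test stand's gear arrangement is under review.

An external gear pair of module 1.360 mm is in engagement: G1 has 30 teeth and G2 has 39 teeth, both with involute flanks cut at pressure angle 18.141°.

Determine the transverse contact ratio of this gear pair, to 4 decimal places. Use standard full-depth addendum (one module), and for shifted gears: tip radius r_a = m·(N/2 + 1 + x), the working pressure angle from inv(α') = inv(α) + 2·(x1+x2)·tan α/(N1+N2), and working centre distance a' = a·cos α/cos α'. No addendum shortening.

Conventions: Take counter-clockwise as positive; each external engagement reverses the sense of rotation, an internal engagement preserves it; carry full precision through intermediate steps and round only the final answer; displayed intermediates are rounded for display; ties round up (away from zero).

1.7728

recognized (one external pair, fixed centres): single-mesh tooth geometry, m = 1.360, N1 = 30, N2 = 39
base radii: r_b1 = 19.385981, r_b2 = 25.201775
tip radii: r_a1 = 21.760000, r_a2 = 27.880000
no profile shift: α' = α, a' = a
action lengths: √(r_a1²−r_b1²) = 9.883388, √(r_a2²−r_b2²) = 11.923294
base pitch p_b = π·m·cos α = 4.060190
CR = (9.883388 + 11.923294 − 46.920000·sin 18.14100°)/4.060190 = 1.772782
contact ratio ≈ 1.7728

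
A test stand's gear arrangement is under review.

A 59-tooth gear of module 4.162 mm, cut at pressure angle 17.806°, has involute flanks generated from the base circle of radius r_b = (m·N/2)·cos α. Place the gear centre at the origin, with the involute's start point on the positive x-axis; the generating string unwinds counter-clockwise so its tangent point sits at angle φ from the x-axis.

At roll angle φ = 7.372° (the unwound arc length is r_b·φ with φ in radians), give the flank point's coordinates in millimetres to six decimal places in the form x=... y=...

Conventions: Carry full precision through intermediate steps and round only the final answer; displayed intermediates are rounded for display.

class = single-mesh tooth geometry [base-circle involute, m = 4.162, 59T]
pitch radius r_p = m·N/2 = 4.162·59/2 = 122.779000
base radius r_b = r_p·cos α = 122.779000·cos 17.806° = 116.897564
roll angle φ = 7.372° = 0.12866567 rad
x = r_b·(cos φ + φ·sin φ) = 117.861174
y = r_b·(sin φ − φ·cos φ) = 0.082862

x=117.861174 y=0.082862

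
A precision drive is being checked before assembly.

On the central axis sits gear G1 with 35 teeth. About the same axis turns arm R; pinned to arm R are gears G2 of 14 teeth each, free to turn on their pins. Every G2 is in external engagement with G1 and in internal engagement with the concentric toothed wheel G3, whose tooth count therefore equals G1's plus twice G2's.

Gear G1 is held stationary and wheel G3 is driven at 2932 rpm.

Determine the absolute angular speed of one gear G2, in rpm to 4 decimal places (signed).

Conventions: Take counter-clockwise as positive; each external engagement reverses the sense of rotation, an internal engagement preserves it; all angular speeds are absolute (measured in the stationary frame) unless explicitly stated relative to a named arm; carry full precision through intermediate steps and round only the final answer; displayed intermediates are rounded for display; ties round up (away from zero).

+6597.0000 rpm

planetary set (35T centre, 14T on arm, 63T internal) — Willis relation
normalise by the input: solve with ω_ring = 1, then scale by 2932 rpm
ring teeth: 35 + 2·14 = 63
35(ω_sun−ω_arm) = −63(ω_ring−ω_arm),  ω_sun = 0, ω_ring = 1
35(0−ω_arm) = −63(1−ω_arm)  ⇒  98·ω_arm = 63  ⇒  ω_arm = 9/14
sun–planet mesh: 35·(0−9/14) = −14·(ω_p−ω_arm)  ⇒  ω_p−ω_arm = 45/28
ω_p = 9/14 + 45/28 = 9/4
scale: ω_p = 9/4 × 2932 rpm = +6597.0000 rpm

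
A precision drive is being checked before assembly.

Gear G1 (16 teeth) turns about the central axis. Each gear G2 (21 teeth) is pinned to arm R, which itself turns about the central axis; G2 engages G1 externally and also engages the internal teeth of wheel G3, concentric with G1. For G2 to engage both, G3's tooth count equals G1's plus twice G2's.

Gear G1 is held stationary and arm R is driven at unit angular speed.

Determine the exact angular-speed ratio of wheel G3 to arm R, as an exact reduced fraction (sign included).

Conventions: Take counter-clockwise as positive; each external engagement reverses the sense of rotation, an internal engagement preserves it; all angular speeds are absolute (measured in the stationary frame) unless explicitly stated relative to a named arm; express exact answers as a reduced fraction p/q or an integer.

recognized (axles ride arm R): planetary set, 16/21/58 teeth
ring teeth: 16 + 2·21 = 58
16(ω_sun−ω_arm) = −58(ω_ring−ω_arm),  ω_sun = 0, ω_arm = 1
ω_ring = 1 − (16/58)(0−1) = 37/29
ω_out/ω_in = 37/29

37/29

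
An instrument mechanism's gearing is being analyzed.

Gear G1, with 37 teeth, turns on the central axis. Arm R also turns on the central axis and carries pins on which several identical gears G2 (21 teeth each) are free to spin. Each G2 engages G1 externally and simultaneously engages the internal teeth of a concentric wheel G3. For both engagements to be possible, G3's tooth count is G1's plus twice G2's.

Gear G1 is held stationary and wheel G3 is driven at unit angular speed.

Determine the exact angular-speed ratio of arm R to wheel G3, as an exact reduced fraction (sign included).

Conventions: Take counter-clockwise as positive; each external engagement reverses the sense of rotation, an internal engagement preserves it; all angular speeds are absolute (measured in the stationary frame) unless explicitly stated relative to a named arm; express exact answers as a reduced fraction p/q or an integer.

class = planetary set [G3 = 37+2·21 = 79; Willis about the carrier]
ring teeth: 37 + 2·21 = 79
37(ω_sun−ω_arm) = −79(ω_ring−ω_arm),  ω_sun = 0, ω_ring = 1
37(0−ω_arm) = −79(1−ω_arm)  ⇒  116·ω_arm = 79  ⇒  ω_arm = 79/116
ω_out/ω_in = 79/116

79/116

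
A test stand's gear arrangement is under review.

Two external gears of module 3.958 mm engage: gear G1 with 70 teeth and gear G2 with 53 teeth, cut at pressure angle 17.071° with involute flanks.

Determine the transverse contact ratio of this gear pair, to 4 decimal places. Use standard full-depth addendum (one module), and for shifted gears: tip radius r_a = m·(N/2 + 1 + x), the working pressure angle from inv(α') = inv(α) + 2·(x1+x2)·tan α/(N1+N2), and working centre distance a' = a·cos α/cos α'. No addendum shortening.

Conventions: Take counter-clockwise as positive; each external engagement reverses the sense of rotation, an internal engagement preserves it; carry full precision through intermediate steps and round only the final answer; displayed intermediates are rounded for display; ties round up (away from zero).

single-mesh involute tooth geometry (70T engaging 53T at module 3.958)
base radii: r_b1 = 132.426606, r_b2 = 100.265859
tip radii: r_a1 = 142.488000, r_a2 = 108.845000
no profile shift: α' = α, a' = a
action lengths: √(r_a1²−r_b1²) = 52.593004, √(r_a2²−r_b2²) = 42.355537
base pitch p_b = π·m·cos α = 11.886584
CR = (52.593004 + 42.355537 − 243.417000·sin 17.07100°)/11.886584 = 1.976337
contact ratio ≈ 1.9763

1.9763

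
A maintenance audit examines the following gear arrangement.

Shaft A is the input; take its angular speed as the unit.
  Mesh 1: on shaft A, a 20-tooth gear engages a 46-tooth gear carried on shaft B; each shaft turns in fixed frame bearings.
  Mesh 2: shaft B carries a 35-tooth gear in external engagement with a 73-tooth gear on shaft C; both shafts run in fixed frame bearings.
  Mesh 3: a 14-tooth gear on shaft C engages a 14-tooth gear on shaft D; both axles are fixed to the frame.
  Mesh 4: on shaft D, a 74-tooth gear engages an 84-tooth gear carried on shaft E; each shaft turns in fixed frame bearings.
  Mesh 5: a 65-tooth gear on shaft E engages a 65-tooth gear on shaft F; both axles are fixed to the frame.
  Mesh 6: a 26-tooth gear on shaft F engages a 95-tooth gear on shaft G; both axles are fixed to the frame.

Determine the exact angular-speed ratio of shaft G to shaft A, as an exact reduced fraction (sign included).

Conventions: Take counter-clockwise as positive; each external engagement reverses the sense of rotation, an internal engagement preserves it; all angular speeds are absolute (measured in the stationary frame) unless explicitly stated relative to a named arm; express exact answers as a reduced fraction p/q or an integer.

4810/95703

class = fixed-axis compound train [6 meshes; 6 ratios multiply, 6 sense flips]
mesh 1 [20T→46T]: running ratio 10/23, sense −
mesh 2 [35T→73T]: running ratio 350/1679, sense +
mesh 3 [14T→14T]: running ratio 350/1679, sense −
mesh 4 [74T→84T]: running ratio 925/5037, sense +
mesh 5 [65T→65T]: running ratio 925/5037, sense −
mesh 6 [26T→95T]: running ratio 4810/95703, sense +
ω_out/ω_in = 4810/95703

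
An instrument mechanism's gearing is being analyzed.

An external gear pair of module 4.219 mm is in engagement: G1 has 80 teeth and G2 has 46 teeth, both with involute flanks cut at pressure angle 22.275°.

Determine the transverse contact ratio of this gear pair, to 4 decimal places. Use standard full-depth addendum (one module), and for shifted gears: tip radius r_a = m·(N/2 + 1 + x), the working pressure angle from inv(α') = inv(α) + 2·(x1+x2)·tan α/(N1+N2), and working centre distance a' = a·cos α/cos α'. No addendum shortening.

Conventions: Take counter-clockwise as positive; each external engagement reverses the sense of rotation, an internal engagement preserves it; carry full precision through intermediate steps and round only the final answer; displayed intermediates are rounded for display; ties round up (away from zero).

recognized (one external pair, fixed centres): single-mesh tooth geometry, m = 4.219, N1 = 80, N2 = 46
base radii: r_b1 = 156.166319, r_b2 = 89.795633
tip radii: r_a1 = 172.979000, r_a2 = 101.256000
no profile shift: α' = α, a' = a
action lengths: √(r_a1²−r_b1²) = 74.389619, √(r_a2²−r_b2²) = 46.792326
base pitch p_b = π·m·cos α = 12.265274
CR = (74.389619 + 46.792326 − 265.797000·sin 22.27500°)/12.265274 = 1.665755
contact ratio ≈ 1.6658

1.6658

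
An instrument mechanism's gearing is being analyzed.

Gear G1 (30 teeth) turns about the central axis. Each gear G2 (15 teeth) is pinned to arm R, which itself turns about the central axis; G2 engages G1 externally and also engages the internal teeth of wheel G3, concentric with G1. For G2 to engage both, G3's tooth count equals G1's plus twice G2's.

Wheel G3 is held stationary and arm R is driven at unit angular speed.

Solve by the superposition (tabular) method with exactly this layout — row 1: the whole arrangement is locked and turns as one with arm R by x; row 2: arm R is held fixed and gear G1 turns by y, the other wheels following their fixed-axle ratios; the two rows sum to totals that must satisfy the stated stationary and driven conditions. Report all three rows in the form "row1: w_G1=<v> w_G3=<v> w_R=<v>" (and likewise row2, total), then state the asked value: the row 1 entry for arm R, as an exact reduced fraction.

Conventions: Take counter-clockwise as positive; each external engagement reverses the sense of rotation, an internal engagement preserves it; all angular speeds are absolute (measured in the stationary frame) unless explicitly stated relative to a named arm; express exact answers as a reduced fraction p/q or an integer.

topology: planetary set — G1 30T / G2 15T / G3 60T, arm = carrier (Willis)
row 1 — lock + rotate with arm: ω_sun = ω_ring = ω_arm = x
row 2: sun turns y, ring = −(30/60)·y, arm 0
boundary: total ω_ring = x − (30/60)·y = 0 and total ω_arm = x = 1  ⇒  y = 2, x = 1
row 2 ring = −(30/60)·2 = -1
totals (row 1 + row 2): sun 1 + 2 = 3, ring 1 + (-1) = 0, arm 1 + 0 = 1
asked cell (row1, arm) = 1

row1: w_G1=1 w_G3=1 w_R=1
row2: w_G1=2 w_G3=-1 w_R=0
total: w_G1=3 w_G3=0 w_R=1
asked value: 1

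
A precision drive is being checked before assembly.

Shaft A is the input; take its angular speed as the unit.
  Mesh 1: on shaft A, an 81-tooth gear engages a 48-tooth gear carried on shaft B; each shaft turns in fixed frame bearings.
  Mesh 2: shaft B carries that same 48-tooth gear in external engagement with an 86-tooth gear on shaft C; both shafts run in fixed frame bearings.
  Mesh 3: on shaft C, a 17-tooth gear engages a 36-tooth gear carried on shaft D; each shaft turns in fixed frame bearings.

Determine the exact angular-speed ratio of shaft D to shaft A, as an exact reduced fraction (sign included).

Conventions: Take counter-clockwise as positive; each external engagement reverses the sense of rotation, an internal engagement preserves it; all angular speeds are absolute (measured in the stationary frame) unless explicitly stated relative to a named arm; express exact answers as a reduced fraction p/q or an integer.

-153/344

class = fixed-axis compound train [3 meshes; 3 ratios multiply, 3 sense flips]
mesh 1 [81T→48T]: running ratio 27/16, sense −
mesh 2 [48T→86T]: running ratio 81/86, sense +
mesh 3 [17T→36T]: running ratio 153/344, sense −
ω_out/ω_in = -153/344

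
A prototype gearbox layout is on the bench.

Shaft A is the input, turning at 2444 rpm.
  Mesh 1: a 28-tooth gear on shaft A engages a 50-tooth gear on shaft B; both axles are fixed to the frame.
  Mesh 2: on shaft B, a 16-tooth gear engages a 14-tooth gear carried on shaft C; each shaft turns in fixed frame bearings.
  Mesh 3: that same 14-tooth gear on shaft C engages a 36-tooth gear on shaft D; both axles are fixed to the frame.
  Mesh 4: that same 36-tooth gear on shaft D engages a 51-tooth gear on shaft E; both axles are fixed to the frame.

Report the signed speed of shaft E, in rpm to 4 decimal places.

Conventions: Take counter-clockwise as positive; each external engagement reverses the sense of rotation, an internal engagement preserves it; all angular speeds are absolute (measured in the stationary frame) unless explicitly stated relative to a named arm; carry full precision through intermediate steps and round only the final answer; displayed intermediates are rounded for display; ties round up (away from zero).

4-mesh fixed-axis compound train (all bearings frame-fixed)
mesh 1 [28T→50T]: ω = 2444.0000×28/50 = 1368.6400 rpm, sense flips to −
mesh 2 [16T→14T]: ω = 1368.6400×16/14 = 1564.1600 rpm, sense flips to +
mesh 3 [14T→36T]: ω = 1564.1600×14/36 = 608.2844 rpm, sense flips to −
mesh 4 [36T→51T]: ω = 608.2844×36/51 = 429.3773 rpm, sense flips to +
signed output speed = +429.3773 rpm

+429.3773 rpm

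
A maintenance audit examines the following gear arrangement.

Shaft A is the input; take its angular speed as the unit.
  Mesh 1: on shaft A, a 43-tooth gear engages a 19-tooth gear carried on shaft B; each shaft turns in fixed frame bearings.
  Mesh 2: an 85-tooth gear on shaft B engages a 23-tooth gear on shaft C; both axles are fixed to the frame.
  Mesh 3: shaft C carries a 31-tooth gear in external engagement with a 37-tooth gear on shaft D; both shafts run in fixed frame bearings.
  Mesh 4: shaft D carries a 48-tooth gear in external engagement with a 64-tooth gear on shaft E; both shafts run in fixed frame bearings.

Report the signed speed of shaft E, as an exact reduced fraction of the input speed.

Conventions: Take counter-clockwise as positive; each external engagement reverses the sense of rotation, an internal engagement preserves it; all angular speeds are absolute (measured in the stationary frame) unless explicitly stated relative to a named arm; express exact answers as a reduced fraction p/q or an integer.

339915/64676

4-mesh fixed-axis compound train (all bearings frame-fixed)
mesh 1 [43T→19T]: |ω|/ω_in = 1×43/19 = 43/19, sense flips to −
mesh 2 [85T→23T]: |ω|/ω_in = (43/19)×85/23 = 3655/437, sense flips to +
mesh 3 [31T→37T]: |ω|/ω_in = (3655/437)×31/37 = 113305/16169, sense flips to −
mesh 4 [48T→64T]: |ω|/ω_in = (113305/16169)×48/64 = 339915/64676, sense flips to +
signed output speed (× input speed) = 339915/64676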